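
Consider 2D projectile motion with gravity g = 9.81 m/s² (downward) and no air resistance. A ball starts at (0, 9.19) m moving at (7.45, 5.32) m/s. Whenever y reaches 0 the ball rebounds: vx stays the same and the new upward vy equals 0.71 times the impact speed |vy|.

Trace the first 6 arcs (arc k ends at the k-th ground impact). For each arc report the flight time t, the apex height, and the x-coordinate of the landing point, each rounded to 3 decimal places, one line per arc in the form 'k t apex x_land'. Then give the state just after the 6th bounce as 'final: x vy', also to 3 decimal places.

Arc 1: start y=9.190, vy=5.320 → t=2.015, apex=10.633, x_land=15.009, impact vy=-14.443
  bounce: vy ← 0.71·14.443 = 10.255
Arc 2: start y=0.000, vy=10.255 → t=2.091, apex=5.360, x_land=30.584, impact vy=-10.255
  bounce: vy ← 0.71·10.255 = 7.281
Arc 3: start y=0.000, vy=7.281 → t=1.484, apex=2.702, x_land=41.643, impact vy=-7.281
  bounce: vy ← 0.71·7.281 = 5.169
Arc 4: start y=0.000, vy=5.169 → t=1.054, apex=1.362, x_land=49.495, impact vy=-5.169
  bounce: vy ← 0.71·5.169 = 3.670
Arc 5: start y=0.000, vy=3.670 → t=0.748, apex=0.687, x_land=55.069, impact vy=-3.670
  bounce: vy ← 0.71·3.670 = 2.606
Arc 6: start y=0.000, vy=2.606 → t=0.531, apex=0.346, x_land=59.027, impact vy=-2.606
  bounce: vy ← 0.71·2.606 = 1.850

1 2.015 10.633 15.009
2 2.091 5.360 30.584
3 1.484 2.702 41.643
4 1.054 1.362 49.495
5 0.748 0.687 55.069
6 0.531 0.346 59.027
final: 59.027 1.850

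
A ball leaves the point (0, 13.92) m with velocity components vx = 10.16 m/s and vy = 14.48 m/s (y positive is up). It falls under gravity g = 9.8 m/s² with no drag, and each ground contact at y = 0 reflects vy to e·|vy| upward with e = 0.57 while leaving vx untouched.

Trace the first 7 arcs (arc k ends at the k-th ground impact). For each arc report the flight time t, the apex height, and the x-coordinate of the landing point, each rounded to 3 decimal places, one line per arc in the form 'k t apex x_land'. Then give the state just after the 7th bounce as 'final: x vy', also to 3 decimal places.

1 3.719 24.617 37.785
2 2.555 7.998 63.746
3 1.456 2.599 78.544
4 0.830 0.844 86.978
5 0.473 0.274 91.786
6 0.270 0.089 94.527
7 0.154 0.029 96.089
final: 96.089 0.429

Arc 1: start y=13.920, vy=14.480 → t=3.719, apex=24.617, x_land=37.785, impact vy=-21.966
  bounce: vy ← 0.57·21.966 = 12.521
Arc 2: start y=0.000, vy=12.521 → t=2.555, apex=7.998, x_land=63.746, impact vy=-12.521
  bounce: vy ← 0.57·12.521 = 7.137
Arc 3: start y=0.000, vy=7.137 → t=1.456, apex=2.599, x_land=78.544, impact vy=-7.137
  bounce: vy ← 0.57·7.137 = 4.068
Arc 4: start y=0.000, vy=4.068 → t=0.830, apex=0.844, x_land=86.978, impact vy=-4.068
  bounce: vy ← 0.57·4.068 = 2.319
Arc 5: start y=0.000, vy=2.319 → t=0.473, apex=0.274, x_land=91.786, impact vy=-2.319
  bounce: vy ← 0.57·2.319 = 1.322
Arc 6: start y=0.000, vy=1.322 → t=0.270, apex=0.089, x_land=94.527, impact vy=-1.322
  bounce: vy ← 0.57·1.322 = 0.753
Arc 7: start y=0.000, vy=0.753 → t=0.154, apex=0.029, x_land=96.089, impact vy=-0.753
  bounce: vy ← 0.57·0.753 = 0.429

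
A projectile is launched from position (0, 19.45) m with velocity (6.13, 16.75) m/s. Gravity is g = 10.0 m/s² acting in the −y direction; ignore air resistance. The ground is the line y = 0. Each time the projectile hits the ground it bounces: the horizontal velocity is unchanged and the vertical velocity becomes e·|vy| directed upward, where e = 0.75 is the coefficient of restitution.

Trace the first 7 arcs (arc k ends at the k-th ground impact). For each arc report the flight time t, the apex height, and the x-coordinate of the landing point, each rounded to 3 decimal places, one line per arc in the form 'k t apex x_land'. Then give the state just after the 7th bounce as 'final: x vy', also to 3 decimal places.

1 4.263 33.478 26.130
2 3.881 18.831 49.923
3 2.911 10.593 67.767
4 2.183 5.958 81.151
5 1.637 3.352 91.188
6 1.228 1.885 98.717
7 0.921 1.060 104.363
final: 104.363 3.454

Arc 1: start y=19.450, vy=16.750 → t=4.263, apex=33.478, x_land=26.130, impact vy=-25.876
  bounce: vy ← 0.75·25.876 = 19.407
Arc 2: start y=0.000, vy=19.407 → t=3.881, apex=18.831, x_land=49.923, impact vy=-19.407
  bounce: vy ← 0.75·19.407 = 14.555
Arc 3: start y=0.000, vy=14.555 → t=2.911, apex=10.593, x_land=67.767, impact vy=-14.555
  bounce: vy ← 0.75·14.555 = 10.916
Arc 4: start y=0.000, vy=10.916 → t=2.183, apex=5.958, x_land=81.151, impact vy=-10.916
  bounce: vy ← 0.75·10.916 = 8.187
Arc 5: start y=0.000, vy=8.187 → t=1.637, apex=3.352, x_land=91.188, impact vy=-8.187
  bounce: vy ← 0.75·8.187 = 6.140
Arc 6: start y=0.000, vy=6.140 → t=1.228, apex=1.885, x_land=98.717, impact vy=-6.140
  bounce: vy ← 0.75·6.140 = 4.605
Arc 7: start y=0.000, vy=4.605 → t=0.921, apex=1.060, x_land=104.363, impact vy=-4.605
  bounce: vy ← 0.75·4.605 = 3.454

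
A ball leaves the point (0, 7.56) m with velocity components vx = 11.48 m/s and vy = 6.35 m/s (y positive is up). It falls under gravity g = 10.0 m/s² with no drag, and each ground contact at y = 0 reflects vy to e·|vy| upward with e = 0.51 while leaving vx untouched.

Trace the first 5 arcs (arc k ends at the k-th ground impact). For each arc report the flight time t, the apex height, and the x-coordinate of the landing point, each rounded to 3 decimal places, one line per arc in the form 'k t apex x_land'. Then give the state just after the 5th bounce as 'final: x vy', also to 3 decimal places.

Arc 1: start y=7.560, vy=6.350 → t=2.019, apex=9.576, x_land=23.177, impact vy=-13.839
  bounce: vy ← 0.51·13.839 = 7.058
Arc 2: start y=0.000, vy=7.058 → t=1.412, apex=2.491, x_land=39.382, impact vy=-7.058
  bounce: vy ← 0.51·7.058 = 3.600
Arc 3: start y=0.000, vy=3.600 → t=0.720, apex=0.648, x_land=47.647, impact vy=-3.600
  bounce: vy ← 0.51·3.600 = 1.836
Arc 4: start y=0.000, vy=1.836 → t=0.367, apex=0.169, x_land=51.862, impact vy=-1.836
  bounce: vy ← 0.51·1.836 = 0.936
Arc 5: start y=0.000, vy=0.936 → t=0.187, apex=0.044, x_land=54.011, impact vy=-0.936
  bounce: vy ← 0.51·0.936 = 0.477

1 2.019 9.576 23.177
2 1.412 2.491 39.382
3 0.720 0.648 47.647
4 0.367 0.169 51.862
5 0.187 0.044 54.011
final: 54.011 0.477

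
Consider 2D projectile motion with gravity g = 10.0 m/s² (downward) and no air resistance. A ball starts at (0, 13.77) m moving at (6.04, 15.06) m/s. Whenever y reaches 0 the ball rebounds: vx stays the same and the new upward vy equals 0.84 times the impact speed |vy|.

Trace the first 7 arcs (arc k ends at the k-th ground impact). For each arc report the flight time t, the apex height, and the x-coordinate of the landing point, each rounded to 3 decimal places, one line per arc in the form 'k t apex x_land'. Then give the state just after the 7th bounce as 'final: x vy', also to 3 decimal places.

Arc 1: start y=13.770, vy=15.060 → t=3.747, apex=25.110, x_land=22.632, impact vy=-22.410
  bounce: vy ← 0.84·22.410 = 18.824
Arc 2: start y=0.000, vy=18.824 → t=3.765, apex=17.718, x_land=45.372, impact vy=-18.824
  bounce: vy ← 0.84·18.824 = 15.812
Arc 3: start y=0.000, vy=15.812 → t=3.162, apex=12.502, x_land=64.473, impact vy=-15.812
  bounce: vy ← 0.84·15.812 = 13.282
Arc 4: start y=0.000, vy=13.282 → t=2.656, apex=8.821, x_land=80.518, impact vy=-13.282
  bounce: vy ← 0.84·13.282 = 11.157
Arc 5: start y=0.000, vy=11.157 → t=2.231, apex=6.224, x_land=93.996, impact vy=-11.157
  bounce: vy ← 0.84·11.157 = 9.372
Arc 6: start y=0.000, vy=9.372 → t=1.874, apex=4.392, x_land=105.318, impact vy=-9.372
  bounce: vy ← 0.84·9.372 = 7.873
Arc 7: start y=0.000, vy=7.873 → t=1.575, apex=3.099, x_land=114.828, impact vy=-7.873
  bounce: vy ← 0.84·7.873 = 6.613

1 3.747 25.110 22.632
2 3.765 17.718 45.372
3 3.162 12.502 64.473
4 2.656 8.821 80.518
5 2.231 6.224 93.996
6 1.874 4.392 105.318
7 1.575 3.099 114.828
final: 114.828 6.613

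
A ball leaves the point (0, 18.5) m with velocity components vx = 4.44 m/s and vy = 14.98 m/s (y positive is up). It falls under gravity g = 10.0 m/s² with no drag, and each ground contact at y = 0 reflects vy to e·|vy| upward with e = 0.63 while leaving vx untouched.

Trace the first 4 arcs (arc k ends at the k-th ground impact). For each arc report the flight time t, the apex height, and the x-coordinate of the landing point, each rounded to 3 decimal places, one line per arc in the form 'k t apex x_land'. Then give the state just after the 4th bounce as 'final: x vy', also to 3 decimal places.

Arc 1: start y=18.500, vy=14.980 → t=3.936, apex=29.720, x_land=17.476, impact vy=-24.380
  bounce: vy ← 0.63·24.380 = 15.360
Arc 2: start y=0.000, vy=15.360 → t=3.072, apex=11.796, x_land=31.115, impact vy=-15.360
  bounce: vy ← 0.63·15.360 = 9.677
Arc 3: start y=0.000, vy=9.677 → t=1.935, apex=4.682, x_land=39.708, impact vy=-9.677
  bounce: vy ← 0.63·9.677 = 6.096
Arc 4: start y=0.000, vy=6.096 → t=1.219, apex=1.858, x_land=45.122, impact vy=-6.096
  bounce: vy ← 0.63·6.096 = 3.841

1 3.936 29.720 17.476
2 3.072 11.796 31.115
3 1.935 4.682 39.708
4 1.219 1.858 45.122
final: 45.122 3.841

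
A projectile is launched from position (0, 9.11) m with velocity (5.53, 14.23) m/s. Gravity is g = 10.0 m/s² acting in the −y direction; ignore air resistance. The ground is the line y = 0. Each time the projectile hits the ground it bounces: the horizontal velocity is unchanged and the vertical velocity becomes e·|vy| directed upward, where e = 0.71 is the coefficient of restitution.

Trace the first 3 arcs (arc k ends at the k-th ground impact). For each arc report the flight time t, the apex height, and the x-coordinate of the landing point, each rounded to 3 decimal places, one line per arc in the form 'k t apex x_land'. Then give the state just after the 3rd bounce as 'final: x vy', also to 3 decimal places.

1 3.384 19.235 18.716
2 2.785 9.696 34.117
3 1.977 4.888 45.053
final: 45.053 7.020

Arc 1: start y=9.110, vy=14.230 → t=3.384, apex=19.235, x_land=18.716, impact vy=-19.614
  bounce: vy ← 0.71·19.614 = 13.926
Arc 2: start y=0.000, vy=13.926 → t=2.785, apex=9.696, x_land=34.117, impact vy=-13.926
  bounce: vy ← 0.71·13.926 = 9.887
Arc 3: start y=0.000, vy=9.887 → t=1.977, apex=4.888, x_land=45.053, impact vy=-9.887
  bounce: vy ← 0.71·9.887 = 7.020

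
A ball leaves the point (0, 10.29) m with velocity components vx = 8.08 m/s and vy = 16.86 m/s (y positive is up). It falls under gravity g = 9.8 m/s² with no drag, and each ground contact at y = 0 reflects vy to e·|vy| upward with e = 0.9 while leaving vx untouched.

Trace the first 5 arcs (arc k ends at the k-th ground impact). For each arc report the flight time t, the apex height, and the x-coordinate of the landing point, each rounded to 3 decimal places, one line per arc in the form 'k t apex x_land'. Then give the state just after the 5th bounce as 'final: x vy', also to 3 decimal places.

1 3.970 24.793 32.076
2 4.049 20.082 64.791
3 3.644 16.267 94.235
4 3.280 13.176 120.734
5 2.952 10.673 144.584
final: 144.584 13.017

Arc 1: start y=10.290, vy=16.860 → t=3.970, apex=24.793, x_land=32.076, impact vy=-22.044
  bounce: vy ← 0.9·22.044 = 19.840
Arc 2: start y=0.000, vy=19.840 → t=4.049, apex=20.082, x_land=64.791, impact vy=-19.840
  bounce: vy ← 0.9·19.840 = 17.856
Arc 3: start y=0.000, vy=17.856 → t=3.644, apex=16.267, x_land=94.235, impact vy=-17.856
  bounce: vy ← 0.9·17.856 = 16.070
Arc 4: start y=0.000, vy=16.070 → t=3.280, apex=13.176, x_land=120.734, impact vy=-16.070
  bounce: vy ← 0.9·16.070 = 14.463
Arc 5: start y=0.000, vy=14.463 → t=2.952, apex=10.673, x_land=144.584, impact vy=-14.463
  bounce: vy ← 0.9·14.463 = 13.017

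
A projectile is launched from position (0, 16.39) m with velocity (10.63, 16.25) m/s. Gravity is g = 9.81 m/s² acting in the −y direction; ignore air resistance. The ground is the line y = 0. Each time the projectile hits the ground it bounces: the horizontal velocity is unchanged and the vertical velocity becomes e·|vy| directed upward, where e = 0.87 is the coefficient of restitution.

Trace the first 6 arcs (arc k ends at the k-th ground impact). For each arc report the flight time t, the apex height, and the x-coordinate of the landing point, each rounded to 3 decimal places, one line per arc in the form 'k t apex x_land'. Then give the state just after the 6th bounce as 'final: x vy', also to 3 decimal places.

1 4.123 29.849 43.831
2 4.292 22.593 89.459
3 3.734 17.100 129.154
4 3.249 12.943 163.690
5 2.827 9.797 193.736
6 2.459 7.415 219.876
final: 219.876 10.494

Arc 1: start y=16.390, vy=16.250 → t=4.123, apex=29.849, x_land=43.831, impact vy=-24.200
  bounce: vy ← 0.87·24.200 = 21.054
Arc 2: start y=0.000, vy=21.054 → t=4.292, apex=22.593, x_land=89.459, impact vy=-21.054
  bounce: vy ← 0.87·21.054 = 18.317
Arc 3: start y=0.000, vy=18.317 → t=3.734, apex=17.100, x_land=129.154, impact vy=-18.317
  bounce: vy ← 0.87·18.317 = 15.936
Arc 4: start y=0.000, vy=15.936 → t=3.249, apex=12.943, x_land=163.690, impact vy=-15.936
  bounce: vy ← 0.87·15.936 = 13.864
Arc 5: start y=0.000, vy=13.864 → t=2.827, apex=9.797, x_land=193.736, impact vy=-13.864
  bounce: vy ← 0.87·13.864 = 12.062
Arc 6: start y=0.000, vy=12.062 → t=2.459, apex=7.415, x_land=219.876, impact vy=-12.062
  bounce: vy ← 0.87·12.062 = 10.494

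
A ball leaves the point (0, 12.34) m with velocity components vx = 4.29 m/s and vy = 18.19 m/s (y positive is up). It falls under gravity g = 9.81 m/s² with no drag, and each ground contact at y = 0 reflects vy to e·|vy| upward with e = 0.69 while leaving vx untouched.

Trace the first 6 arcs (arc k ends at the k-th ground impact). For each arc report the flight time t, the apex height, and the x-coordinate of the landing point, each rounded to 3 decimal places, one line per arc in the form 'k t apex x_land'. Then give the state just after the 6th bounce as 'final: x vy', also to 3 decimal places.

Arc 1: start y=12.340, vy=18.190 → t=4.294, apex=29.204, x_land=18.423, impact vy=-23.937
  bounce: vy ← 0.69·23.937 = 16.517
Arc 2: start y=0.000, vy=16.517 → t=3.367, apex=13.904, x_land=32.868, impact vy=-16.517
  bounce: vy ← 0.69·16.517 = 11.396
Arc 3: start y=0.000, vy=11.396 → t=2.323, apex=6.620, x_land=42.836, impact vy=-11.396
  bounce: vy ← 0.69·11.396 = 7.864
Arc 4: start y=0.000, vy=7.864 → t=1.603, apex=3.152, x_land=49.713, impact vy=-7.864
  bounce: vy ← 0.69·7.864 = 5.426
Arc 5: start y=0.000, vy=5.426 → t=1.106, apex=1.501, x_land=54.459, impact vy=-5.426
  bounce: vy ← 0.69·5.426 = 3.744
Arc 6: start y=0.000, vy=3.744 → t=0.763, apex=0.714, x_land=57.733, impact vy=-3.744
  bounce: vy ← 0.69·3.744 = 2.583

1 4.294 29.204 18.423
2 3.367 13.904 32.868
3 2.323 6.620 42.836
4 1.603 3.152 49.713
5 1.106 1.501 54.459
6 0.763 0.714 57.733
final: 57.733 2.583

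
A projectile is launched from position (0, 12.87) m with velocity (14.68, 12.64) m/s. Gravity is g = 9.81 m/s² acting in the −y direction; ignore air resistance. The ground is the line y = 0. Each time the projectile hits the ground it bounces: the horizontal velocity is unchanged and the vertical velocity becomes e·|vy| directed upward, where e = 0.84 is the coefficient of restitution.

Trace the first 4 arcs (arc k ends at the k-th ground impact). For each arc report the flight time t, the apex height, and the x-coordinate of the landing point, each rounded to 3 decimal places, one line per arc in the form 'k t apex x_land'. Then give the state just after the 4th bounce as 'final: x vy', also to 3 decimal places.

1 3.358 21.013 49.299
2 3.477 14.827 100.345
3 2.921 10.462 143.224
4 2.454 7.382 179.242
final: 179.242 10.109

Arc 1: start y=12.870, vy=12.640 → t=3.358, apex=21.013, x_land=49.299, impact vy=-20.305
  bounce: vy ← 0.84·20.305 = 17.056
Arc 2: start y=0.000, vy=17.056 → t=3.477, apex=14.827, x_land=100.345, impact vy=-17.056
  bounce: vy ← 0.84·17.056 = 14.327
Arc 3: start y=0.000, vy=14.327 → t=2.921, apex=10.462, x_land=143.224, impact vy=-14.327
  bounce: vy ← 0.84·14.327 = 12.035
Arc 4: start y=0.000, vy=12.035 → t=2.454, apex=7.382, x_land=179.242, impact vy=-12.035
  bounce: vy ← 0.84·12.035 = 10.109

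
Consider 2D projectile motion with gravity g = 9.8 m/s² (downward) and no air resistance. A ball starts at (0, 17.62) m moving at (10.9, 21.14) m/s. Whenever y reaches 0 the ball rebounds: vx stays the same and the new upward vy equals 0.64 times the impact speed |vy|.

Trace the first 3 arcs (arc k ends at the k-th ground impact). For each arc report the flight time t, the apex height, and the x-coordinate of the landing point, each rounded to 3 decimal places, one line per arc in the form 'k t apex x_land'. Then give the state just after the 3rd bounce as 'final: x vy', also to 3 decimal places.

1 5.029 40.421 54.819
2 3.676 16.556 94.891
3 2.353 6.782 120.537
final: 120.537 7.379

Arc 1: start y=17.620, vy=21.140 → t=5.029, apex=40.421, x_land=54.819, impact vy=-28.147
  bounce: vy ← 0.64·28.147 = 18.014
Arc 2: start y=0.000, vy=18.014 → t=3.676, apex=16.556, x_land=94.891, impact vy=-18.014
  bounce: vy ← 0.64·18.014 = 11.529
Arc 3: start y=0.000, vy=11.529 → t=2.353, apex=6.782, x_land=120.537, impact vy=-11.529
  bounce: vy ← 0.64·11.529 = 7.379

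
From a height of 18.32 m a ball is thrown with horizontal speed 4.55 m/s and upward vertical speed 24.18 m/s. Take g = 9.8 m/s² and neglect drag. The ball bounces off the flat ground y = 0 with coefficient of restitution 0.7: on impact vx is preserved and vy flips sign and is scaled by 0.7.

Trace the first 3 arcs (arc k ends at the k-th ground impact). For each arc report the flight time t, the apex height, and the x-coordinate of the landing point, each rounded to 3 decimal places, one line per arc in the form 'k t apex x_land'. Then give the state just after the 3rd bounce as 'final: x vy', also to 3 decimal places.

1 5.602 48.150 25.489
2 4.389 23.594 45.458
3 3.072 11.561 59.436
final: 59.436 10.537

Arc 1: start y=18.320, vy=24.180 → t=5.602, apex=48.150, x_land=25.489, impact vy=-30.720
  bounce: vy ← 0.7·30.720 = 21.504
Arc 2: start y=0.000, vy=21.504 → t=4.389, apex=23.594, x_land=45.458, impact vy=-21.504
  bounce: vy ← 0.7·21.504 = 15.053
Arc 3: start y=0.000, vy=15.053 → t=3.072, apex=11.561, x_land=59.436, impact vy=-15.053
  bounce: vy ← 0.7·15.053 = 10.537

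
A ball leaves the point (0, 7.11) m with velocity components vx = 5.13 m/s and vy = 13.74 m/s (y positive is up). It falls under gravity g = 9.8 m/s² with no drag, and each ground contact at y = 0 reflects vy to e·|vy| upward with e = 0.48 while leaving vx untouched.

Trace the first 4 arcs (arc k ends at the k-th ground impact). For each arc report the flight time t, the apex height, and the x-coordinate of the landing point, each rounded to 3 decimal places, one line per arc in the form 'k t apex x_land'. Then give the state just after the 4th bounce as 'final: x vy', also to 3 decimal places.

Arc 1: start y=7.110, vy=13.740 → t=3.250, apex=16.742, x_land=16.675, impact vy=-18.115
  bounce: vy ← 0.48·18.115 = 8.695
Arc 2: start y=0.000, vy=8.695 → t=1.775, apex=3.857, x_land=25.778, impact vy=-8.695
  bounce: vy ← 0.48·8.695 = 4.174
Arc 3: start y=0.000, vy=4.174 → t=0.852, apex=0.889, x_land=30.148, impact vy=-4.174
  bounce: vy ← 0.48·4.174 = 2.003
Arc 4: start y=0.000, vy=2.003 → t=0.409, apex=0.205, x_land=32.245, impact vy=-2.003
  bounce: vy ← 0.48·2.003 = 0.962

1 3.250 16.742 16.675
2 1.775 3.857 25.778
3 0.852 0.889 30.148
4 0.409 0.205 32.245
final: 32.245 0.962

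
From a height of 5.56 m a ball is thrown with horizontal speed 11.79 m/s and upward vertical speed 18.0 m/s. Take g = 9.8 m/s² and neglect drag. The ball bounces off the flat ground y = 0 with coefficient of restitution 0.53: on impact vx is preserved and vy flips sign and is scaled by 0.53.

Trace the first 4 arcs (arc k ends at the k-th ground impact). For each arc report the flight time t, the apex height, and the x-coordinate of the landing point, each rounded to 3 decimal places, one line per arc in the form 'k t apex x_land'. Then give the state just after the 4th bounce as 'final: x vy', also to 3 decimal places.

Arc 1: start y=5.560, vy=18.000 → t=3.960, apex=22.091, x_land=46.688, impact vy=-20.808
  bounce: vy ← 0.53·20.808 = 11.028
Arc 2: start y=0.000, vy=11.028 → t=2.251, apex=6.205, x_land=73.224, impact vy=-11.028
  bounce: vy ← 0.53·11.028 = 5.845
Arc 3: start y=0.000, vy=5.845 → t=1.193, apex=1.743, x_land=87.288, impact vy=-5.845
  bounce: vy ← 0.53·5.845 = 3.098
Arc 4: start y=0.000, vy=3.098 → t=0.632, apex=0.490, x_land=94.741, impact vy=-3.098
  bounce: vy ← 0.53·3.098 = 1.642

1 3.960 22.091 46.688
2 2.251 6.205 73.224
3 1.193 1.743 87.288
4 0.632 0.490 94.741
final: 94.741 1.642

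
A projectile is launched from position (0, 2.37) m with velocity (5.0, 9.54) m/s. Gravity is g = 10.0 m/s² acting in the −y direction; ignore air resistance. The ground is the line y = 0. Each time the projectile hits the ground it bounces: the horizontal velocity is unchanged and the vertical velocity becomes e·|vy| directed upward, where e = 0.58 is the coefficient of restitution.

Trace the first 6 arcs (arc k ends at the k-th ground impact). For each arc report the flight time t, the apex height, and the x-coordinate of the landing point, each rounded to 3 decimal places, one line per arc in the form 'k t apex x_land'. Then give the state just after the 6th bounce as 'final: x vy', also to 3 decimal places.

1 2.130 6.921 10.652
2 1.365 2.328 17.476
3 0.792 0.783 21.434
4 0.459 0.263 23.729
5 0.266 0.089 25.061
6 0.154 0.030 25.833
final: 25.833 0.448

Arc 1: start y=2.370, vy=9.540 → t=2.130, apex=6.921, x_land=10.652, impact vy=-11.765
  bounce: vy ← 0.58·11.765 = 6.824
Arc 2: start y=0.000, vy=6.824 → t=1.365, apex=2.328, x_land=17.476, impact vy=-6.824
  bounce: vy ← 0.58·6.824 = 3.958
Arc 3: start y=0.000, vy=3.958 → t=0.792, apex=0.783, x_land=21.434, impact vy=-3.958
  bounce: vy ← 0.58·3.958 = 2.295
Arc 4: start y=0.000, vy=2.295 → t=0.459, apex=0.263, x_land=23.729, impact vy=-2.295
  bounce: vy ← 0.58·2.295 = 1.331
Arc 5: start y=0.000, vy=1.331 → t=0.266, apex=0.089, x_land=25.061, impact vy=-1.331
  bounce: vy ← 0.58·1.331 = 0.772
Arc 6: start y=0.000, vy=0.772 → t=0.154, apex=0.030, x_land=25.833, impact vy=-0.772
  bounce: vy ← 0.58·0.772 = 0.448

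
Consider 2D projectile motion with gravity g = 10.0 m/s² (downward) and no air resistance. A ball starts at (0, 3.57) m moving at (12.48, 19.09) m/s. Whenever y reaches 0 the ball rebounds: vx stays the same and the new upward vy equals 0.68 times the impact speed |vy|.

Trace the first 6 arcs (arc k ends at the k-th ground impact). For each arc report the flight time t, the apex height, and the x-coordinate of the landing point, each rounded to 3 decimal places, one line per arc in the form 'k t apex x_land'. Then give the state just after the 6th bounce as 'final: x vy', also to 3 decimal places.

Arc 1: start y=3.570, vy=19.090 → t=3.997, apex=21.791, x_land=49.878, impact vy=-20.876
  bounce: vy ← 0.68·20.876 = 14.196
Arc 2: start y=0.000, vy=14.196 → t=2.839, apex=10.076, x_land=85.311, impact vy=-14.196
  bounce: vy ← 0.68·14.196 = 9.653
Arc 3: start y=0.000, vy=9.653 → t=1.931, apex=4.659, x_land=109.406, impact vy=-9.653
  bounce: vy ← 0.68·9.653 = 6.564
Arc 4: start y=0.000, vy=6.564 → t=1.313, apex=2.154, x_land=125.790, impact vy=-6.564
  bounce: vy ← 0.68·6.564 = 4.464
Arc 5: start y=0.000, vy=4.464 → t=0.893, apex=0.996, x_land=136.932, impact vy=-4.464
  bounce: vy ← 0.68·4.464 = 3.035
Arc 6: start y=0.000, vy=3.035 → t=0.607, apex=0.461, x_land=144.508, impact vy=-3.035
  bounce: vy ← 0.68·3.035 = 2.064

1 3.997 21.791 49.878
2 2.839 10.076 85.311
3 1.931 4.659 109.406
4 1.313 2.154 125.790
5 0.893 0.996 136.932
6 0.607 0.461 144.508
final: 144.508 2.064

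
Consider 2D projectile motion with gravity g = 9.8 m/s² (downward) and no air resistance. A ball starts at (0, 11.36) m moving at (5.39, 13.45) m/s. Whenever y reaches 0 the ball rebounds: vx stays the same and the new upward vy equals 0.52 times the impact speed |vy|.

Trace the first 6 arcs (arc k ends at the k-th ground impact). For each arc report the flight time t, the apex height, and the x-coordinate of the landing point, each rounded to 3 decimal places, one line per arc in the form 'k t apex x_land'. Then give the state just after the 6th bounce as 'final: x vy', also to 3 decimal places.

1 3.422 20.590 18.446
2 2.132 5.567 29.937
3 1.109 1.505 35.912
4 0.576 0.407 39.019
5 0.300 0.110 40.635
6 0.156 0.030 41.475
final: 41.475 0.397

Arc 1: start y=11.360, vy=13.450 → t=3.422, apex=20.590, x_land=18.446, impact vy=-20.089
  bounce: vy ← 0.52·20.089 = 10.446
Arc 2: start y=0.000, vy=10.446 → t=2.132, apex=5.567, x_land=29.937, impact vy=-10.446
  bounce: vy ← 0.52·10.446 = 5.432
Arc 3: start y=0.000, vy=5.432 → t=1.109, apex=1.505, x_land=35.912, impact vy=-5.432
  bounce: vy ← 0.52·5.432 = 2.825
Arc 4: start y=0.000, vy=2.825 → t=0.576, apex=0.407, x_land=39.019, impact vy=-2.825
  bounce: vy ← 0.52·2.825 = 1.469
Arc 5: start y=0.000, vy=1.469 → t=0.300, apex=0.110, x_land=40.635, impact vy=-1.469
  bounce: vy ← 0.52·1.469 = 0.764
Arc 6: start y=0.000, vy=0.764 → t=0.156, apex=0.030, x_land=41.475, impact vy=-0.764
  bounce: vy ← 0.52·0.764 = 0.397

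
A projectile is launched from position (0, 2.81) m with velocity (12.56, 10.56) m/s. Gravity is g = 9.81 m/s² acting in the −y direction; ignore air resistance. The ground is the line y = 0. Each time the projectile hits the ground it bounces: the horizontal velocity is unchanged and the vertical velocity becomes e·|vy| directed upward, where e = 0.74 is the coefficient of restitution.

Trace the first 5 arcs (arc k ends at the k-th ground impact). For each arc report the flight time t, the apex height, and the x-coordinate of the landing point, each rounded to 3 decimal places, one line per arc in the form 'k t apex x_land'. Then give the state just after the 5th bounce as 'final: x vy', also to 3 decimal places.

Arc 1: start y=2.810, vy=10.560 → t=2.392, apex=8.494, x_land=30.048, impact vy=-12.909
  bounce: vy ← 0.74·12.909 = 9.553
Arc 2: start y=0.000, vy=9.553 → t=1.948, apex=4.651, x_land=54.509, impact vy=-9.553
  bounce: vy ← 0.74·9.553 = 7.069
Arc 3: start y=0.000, vy=7.069 → t=1.441, apex=2.547, x_land=72.611, impact vy=-7.069
  bounce: vy ← 0.74·7.069 = 5.231
Arc 4: start y=0.000, vy=5.231 → t=1.066, apex=1.395, x_land=86.006, impact vy=-5.231
  bounce: vy ← 0.74·5.231 = 3.871
Arc 5: start y=0.000, vy=3.871 → t=0.789, apex=0.764, x_land=95.918, impact vy=-3.871
  bounce: vy ← 0.74·3.871 = 2.865

1 2.392 8.494 30.048
2 1.948 4.651 54.509
3 1.441 2.547 72.611
4 1.066 1.395 86.006
5 0.789 0.764 95.918
final: 95.918 2.865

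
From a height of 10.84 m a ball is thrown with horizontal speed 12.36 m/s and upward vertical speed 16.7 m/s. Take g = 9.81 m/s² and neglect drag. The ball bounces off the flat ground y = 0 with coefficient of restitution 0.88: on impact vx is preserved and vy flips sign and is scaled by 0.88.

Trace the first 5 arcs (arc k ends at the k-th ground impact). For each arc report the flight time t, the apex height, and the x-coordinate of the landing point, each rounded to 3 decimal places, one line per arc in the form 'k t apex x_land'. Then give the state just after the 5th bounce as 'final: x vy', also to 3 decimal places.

Arc 1: start y=10.840, vy=16.700 → t=3.962, apex=25.055, x_land=48.976, impact vy=-22.171
  bounce: vy ← 0.88·22.171 = 19.511
Arc 2: start y=0.000, vy=19.511 → t=3.978, apex=19.402, x_land=98.140, impact vy=-19.511
  bounce: vy ← 0.88·19.511 = 17.170
Arc 3: start y=0.000, vy=17.170 → t=3.500, apex=15.025, x_land=141.406, impact vy=-17.170
  bounce: vy ← 0.88·17.170 = 15.109
Arc 4: start y=0.000, vy=15.109 → t=3.080, apex=11.635, x_land=179.479, impact vy=-15.109
  bounce: vy ← 0.88·15.109 = 13.296
Arc 5: start y=0.000, vy=13.296 → t=2.711, apex=9.010, x_land=212.983, impact vy=-13.296
  bounce: vy ← 0.88·13.296 = 11.701

1 3.962 25.055 48.976
2 3.978 19.402 98.140
3 3.500 15.025 141.406
4 3.080 11.635 179.479
5 2.711 9.010 212.983
final: 212.983 11.701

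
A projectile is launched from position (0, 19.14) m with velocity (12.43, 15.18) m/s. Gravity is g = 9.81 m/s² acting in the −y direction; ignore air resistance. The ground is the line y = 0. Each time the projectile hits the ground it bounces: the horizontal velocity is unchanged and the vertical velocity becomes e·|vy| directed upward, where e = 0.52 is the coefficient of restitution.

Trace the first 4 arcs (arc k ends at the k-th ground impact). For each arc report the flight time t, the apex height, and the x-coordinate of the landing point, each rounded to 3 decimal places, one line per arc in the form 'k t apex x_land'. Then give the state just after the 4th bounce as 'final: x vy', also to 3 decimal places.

1 4.057 30.885 50.425
2 2.610 8.351 82.863
3 1.357 2.258 99.731
4 0.706 0.611 108.502
final: 108.502 1.800

Arc 1: start y=19.140, vy=15.180 → t=4.057, apex=30.885, x_land=50.425, impact vy=-24.616
  bounce: vy ← 0.52·24.616 = 12.800
Arc 2: start y=0.000, vy=12.800 → t=2.610, apex=8.351, x_land=82.863, impact vy=-12.800
  bounce: vy ← 0.52·12.800 = 6.656
Arc 3: start y=0.000, vy=6.656 → t=1.357, apex=2.258, x_land=99.731, impact vy=-6.656
  bounce: vy ← 0.52·6.656 = 3.461
Arc 4: start y=0.000, vy=3.461 → t=0.706, apex=0.611, x_land=108.502, impact vy=-3.461
  bounce: vy ← 0.52·3.461 = 1.800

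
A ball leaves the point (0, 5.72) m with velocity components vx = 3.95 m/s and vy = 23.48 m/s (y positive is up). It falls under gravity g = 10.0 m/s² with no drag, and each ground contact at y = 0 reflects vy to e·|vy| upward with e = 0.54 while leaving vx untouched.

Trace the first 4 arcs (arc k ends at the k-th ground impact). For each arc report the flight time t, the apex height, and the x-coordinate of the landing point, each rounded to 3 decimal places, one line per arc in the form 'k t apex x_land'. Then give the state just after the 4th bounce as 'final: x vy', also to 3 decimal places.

1 4.928 33.286 19.466
2 2.787 9.706 30.473
3 1.505 2.830 36.417
4 0.813 0.825 39.626
final: 39.626 2.194

Arc 1: start y=5.720, vy=23.480 → t=4.928, apex=33.286, x_land=19.466, impact vy=-25.801
  bounce: vy ← 0.54·25.801 = 13.933
Arc 2: start y=0.000, vy=13.933 → t=2.787, apex=9.706, x_land=30.473, impact vy=-13.933
  bounce: vy ← 0.54·13.933 = 7.524
Arc 3: start y=0.000, vy=7.524 → t=1.505, apex=2.830, x_land=36.417, impact vy=-7.524
  bounce: vy ← 0.54·7.524 = 4.063
Arc 4: start y=0.000, vy=4.063 → t=0.813, apex=0.825, x_land=39.626, impact vy=-4.063
  bounce: vy ← 0.54·4.063 = 2.194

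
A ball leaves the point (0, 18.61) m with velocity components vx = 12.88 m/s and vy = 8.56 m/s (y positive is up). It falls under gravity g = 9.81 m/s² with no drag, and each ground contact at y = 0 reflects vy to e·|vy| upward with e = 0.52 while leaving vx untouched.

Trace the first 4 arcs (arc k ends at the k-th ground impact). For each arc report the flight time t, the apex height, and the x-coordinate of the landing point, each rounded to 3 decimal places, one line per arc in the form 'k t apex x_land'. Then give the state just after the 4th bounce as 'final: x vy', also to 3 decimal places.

1 3.007 22.345 38.729
2 2.220 6.042 67.319
3 1.154 1.634 82.186
4 0.600 0.442 89.917
final: 89.917 1.531

Arc 1: start y=18.610, vy=8.560 → t=3.007, apex=22.345, x_land=38.729, impact vy=-20.938
  bounce: vy ← 0.52·20.938 = 10.888
Arc 2: start y=0.000, vy=10.888 → t=2.220, apex=6.042, x_land=67.319, impact vy=-10.888
  bounce: vy ← 0.52·10.888 = 5.662
Arc 3: start y=0.000, vy=5.662 → t=1.154, apex=1.634, x_land=82.186, impact vy=-5.662
  bounce: vy ← 0.52·5.662 = 2.944
Arc 4: start y=0.000, vy=2.944 → t=0.600, apex=0.442, x_land=89.917, impact vy=-2.944
  bounce: vy ← 0.52·2.944 = 1.531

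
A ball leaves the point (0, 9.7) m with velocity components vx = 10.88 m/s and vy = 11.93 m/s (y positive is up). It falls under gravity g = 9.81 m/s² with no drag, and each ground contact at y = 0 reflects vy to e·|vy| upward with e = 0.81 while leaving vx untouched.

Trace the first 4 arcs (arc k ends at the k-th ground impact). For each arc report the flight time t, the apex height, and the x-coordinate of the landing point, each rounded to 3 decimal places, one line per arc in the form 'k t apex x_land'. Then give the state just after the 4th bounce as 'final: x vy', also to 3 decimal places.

1 3.075 16.954 33.459
2 3.012 11.124 66.228
3 2.440 7.298 92.771
4 1.976 4.788 114.270
final: 114.270 7.851

Arc 1: start y=9.700, vy=11.930 → t=3.075, apex=16.954, x_land=33.459, impact vy=-18.238
  bounce: vy ← 0.81·18.238 = 14.773
Arc 2: start y=0.000, vy=14.773 → t=3.012, apex=11.124, x_land=66.228, impact vy=-14.773
  bounce: vy ← 0.81·14.773 = 11.966
Arc 3: start y=0.000, vy=11.966 → t=2.440, apex=7.298, x_land=92.771, impact vy=-11.966
  bounce: vy ← 0.81·11.966 = 9.693
Arc 4: start y=0.000, vy=9.693 → t=1.976, apex=4.788, x_land=114.270, impact vy=-9.693
  bounce: vy ← 0.81·9.693 = 7.851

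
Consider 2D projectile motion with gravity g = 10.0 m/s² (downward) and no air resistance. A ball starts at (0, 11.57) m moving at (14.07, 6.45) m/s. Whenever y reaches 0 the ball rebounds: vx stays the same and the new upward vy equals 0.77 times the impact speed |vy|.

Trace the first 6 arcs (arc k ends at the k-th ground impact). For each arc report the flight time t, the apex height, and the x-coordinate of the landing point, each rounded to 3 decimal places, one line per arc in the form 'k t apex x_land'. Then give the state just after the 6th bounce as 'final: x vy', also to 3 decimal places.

Arc 1: start y=11.570, vy=6.450 → t=2.297, apex=13.650, x_land=32.323, impact vy=-16.523
  bounce: vy ← 0.77·16.523 = 12.723
Arc 2: start y=0.000, vy=12.723 → t=2.545, apex=8.093, x_land=68.124, impact vy=-12.723
  bounce: vy ← 0.77·12.723 = 9.796
Arc 3: start y=0.000, vy=9.796 → t=1.959, apex=4.798, x_land=95.691, impact vy=-9.796
  bounce: vy ← 0.77·9.796 = 7.543
Arc 4: start y=0.000, vy=7.543 → t=1.509, apex=2.845, x_land=116.917, impact vy=-7.543
  bounce: vy ← 0.77·7.543 = 5.808
Arc 5: start y=0.000, vy=5.808 → t=1.162, apex=1.687, x_land=133.262, impact vy=-5.808
  bounce: vy ← 0.77·5.808 = 4.472
Arc 6: start y=0.000, vy=4.472 → t=0.894, apex=1.000, x_land=145.847, impact vy=-4.472
  bounce: vy ← 0.77·4.472 = 3.444

1 2.297 13.650 32.323
2 2.545 8.093 68.124
3 1.959 4.798 95.691
4 1.509 2.845 116.917
5 1.162 1.687 133.262
6 0.894 1.000 145.847
final: 145.847 3.444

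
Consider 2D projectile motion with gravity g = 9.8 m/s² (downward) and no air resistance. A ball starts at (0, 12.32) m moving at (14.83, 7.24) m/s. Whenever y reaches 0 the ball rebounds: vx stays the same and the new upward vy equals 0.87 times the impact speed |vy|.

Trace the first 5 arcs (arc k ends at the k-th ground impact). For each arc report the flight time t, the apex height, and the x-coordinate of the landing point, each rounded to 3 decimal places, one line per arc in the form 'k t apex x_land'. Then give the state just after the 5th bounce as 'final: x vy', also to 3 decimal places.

1 2.488 14.994 36.898
2 3.044 11.349 82.038
3 2.648 8.590 121.309
4 2.304 6.502 155.475
5 2.004 4.921 185.200
final: 185.200 8.545

Arc 1: start y=12.320, vy=7.240 → t=2.488, apex=14.994, x_land=36.898, impact vy=-17.143
  bounce: vy ← 0.87·17.143 = 14.915
Arc 2: start y=0.000, vy=14.915 → t=3.044, apex=11.349, x_land=82.038, impact vy=-14.915
  bounce: vy ← 0.87·14.915 = 12.976
Arc 3: start y=0.000, vy=12.976 → t=2.648, apex=8.590, x_land=121.309, impact vy=-12.976
  bounce: vy ← 0.87·12.976 = 11.289
Arc 4: start y=0.000, vy=11.289 → t=2.304, apex=6.502, x_land=155.475, impact vy=-11.289
  bounce: vy ← 0.87·11.289 = 9.821
Arc 5: start y=0.000, vy=9.821 → t=2.004, apex=4.921, x_land=185.200, impact vy=-9.821
  bounce: vy ← 0.87·9.821 = 8.545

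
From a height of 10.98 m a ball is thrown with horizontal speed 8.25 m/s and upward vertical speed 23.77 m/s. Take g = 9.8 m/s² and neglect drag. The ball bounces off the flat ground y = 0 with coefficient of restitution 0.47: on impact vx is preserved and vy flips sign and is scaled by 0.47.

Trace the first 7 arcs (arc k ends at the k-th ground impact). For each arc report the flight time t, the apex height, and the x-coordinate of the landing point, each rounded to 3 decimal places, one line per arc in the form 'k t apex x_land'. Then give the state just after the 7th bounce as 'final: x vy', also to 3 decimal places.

1 5.276 39.807 43.525
2 2.679 8.793 65.629
3 1.259 1.942 76.017
4 0.592 0.429 80.900
5 0.278 0.095 83.195
6 0.131 0.021 84.274
7 0.061 0.005 84.781
final: 84.781 0.142

Arc 1: start y=10.980, vy=23.770 → t=5.276, apex=39.807, x_land=43.525, impact vy=-27.932
  bounce: vy ← 0.47·27.932 = 13.128
Arc 2: start y=0.000, vy=13.128 → t=2.679, apex=8.793, x_land=65.629, impact vy=-13.128
  bounce: vy ← 0.47·13.128 = 6.170
Arc 3: start y=0.000, vy=6.170 → t=1.259, apex=1.942, x_land=76.017, impact vy=-6.170
  bounce: vy ← 0.47·6.170 = 2.900
Arc 4: start y=0.000, vy=2.900 → t=0.592, apex=0.429, x_land=80.900, impact vy=-2.900
  bounce: vy ← 0.47·2.900 = 1.363
Arc 5: start y=0.000, vy=1.363 → t=0.278, apex=0.095, x_land=83.195, impact vy=-1.363
  bounce: vy ← 0.47·1.363 = 0.641
Arc 6: start y=0.000, vy=0.641 → t=0.131, apex=0.021, x_land=84.274, impact vy=-0.641
  bounce: vy ← 0.47·0.641 = 0.301
Arc 7: start y=0.000, vy=0.301 → t=0.061, apex=0.005, x_land=84.781, impact vy=-0.301
  bounce: vy ← 0.47·0.301 = 0.142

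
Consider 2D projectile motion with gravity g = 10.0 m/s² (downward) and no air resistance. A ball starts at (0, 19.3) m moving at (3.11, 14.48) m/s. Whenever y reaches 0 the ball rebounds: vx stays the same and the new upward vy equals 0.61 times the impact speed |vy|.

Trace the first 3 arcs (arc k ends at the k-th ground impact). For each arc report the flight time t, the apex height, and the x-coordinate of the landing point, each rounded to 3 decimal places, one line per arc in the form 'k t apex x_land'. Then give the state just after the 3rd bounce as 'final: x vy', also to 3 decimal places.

Arc 1: start y=19.300, vy=14.480 → t=3.889, apex=29.784, x_land=12.094, impact vy=-24.406
  bounce: vy ← 0.61·24.406 = 14.888
Arc 2: start y=0.000, vy=14.888 → t=2.978, apex=11.082, x_land=21.354, impact vy=-14.888
  bounce: vy ← 0.61·14.888 = 9.082
Arc 3: start y=0.000, vy=9.082 → t=1.816, apex=4.124, x_land=27.003, impact vy=-9.082
  bounce: vy ← 0.61·9.082 = 5.540

1 3.889 29.784 12.094
2 2.978 11.082 21.354
3 1.816 4.124 27.003
final: 27.003 5.540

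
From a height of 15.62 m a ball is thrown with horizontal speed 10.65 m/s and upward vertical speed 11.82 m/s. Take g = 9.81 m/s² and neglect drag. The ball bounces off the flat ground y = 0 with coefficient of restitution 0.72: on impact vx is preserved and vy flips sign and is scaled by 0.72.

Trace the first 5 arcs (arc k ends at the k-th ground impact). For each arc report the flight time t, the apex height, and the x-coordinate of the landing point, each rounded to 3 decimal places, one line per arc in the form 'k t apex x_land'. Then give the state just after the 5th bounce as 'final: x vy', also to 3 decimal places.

1 3.358 22.741 35.764
2 3.101 11.789 68.785
3 2.232 6.111 92.561
4 1.607 3.168 109.679
5 1.157 1.642 122.004
final: 122.004 4.087

Arc 1: start y=15.620, vy=11.820 → t=3.358, apex=22.741, x_land=35.764, impact vy=-21.123
  bounce: vy ← 0.72·21.123 = 15.208
Arc 2: start y=0.000, vy=15.208 → t=3.101, apex=11.789, x_land=68.785, impact vy=-15.208
  bounce: vy ← 0.72·15.208 = 10.950
Arc 3: start y=0.000, vy=10.950 → t=2.232, apex=6.111, x_land=92.561, impact vy=-10.950
  bounce: vy ← 0.72·10.950 = 7.884
Arc 4: start y=0.000, vy=7.884 → t=1.607, apex=3.168, x_land=109.679, impact vy=-7.884
  bounce: vy ← 0.72·7.884 = 5.677
Arc 5: start y=0.000, vy=5.677 → t=1.157, apex=1.642, x_land=122.004, impact vy=-5.677
  bounce: vy ← 0.72·5.677 = 4.087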